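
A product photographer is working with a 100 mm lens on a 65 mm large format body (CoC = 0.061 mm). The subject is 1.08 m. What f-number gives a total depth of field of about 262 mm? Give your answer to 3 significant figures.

f/20

Write h = H − f = f²/(N·c). The thin-lens limits are Dn = s·h/(h + (s−f)) and Df = s·h/(h − (s−f)), so DoF = Df − Dn = 2·s·(s−f)·h / (h² − (s−f)²).
That is a quadratic in h: DoF·h² − 2·s·(s−f)·h − DoF·(s−f)² = 0 ⇒ h = (s−f)·(s + √(s² + DoF²)) / DoF = 980 × (1080 + √(1080² + 262²)) / 262 = 980 × (1080 + 1111.33) / 262 ≈ 8196.6 mm.
Then N = f²/(c·h) = 100² / (0.061 × 8196.6) = 10000 / 499.99 ≈ 20.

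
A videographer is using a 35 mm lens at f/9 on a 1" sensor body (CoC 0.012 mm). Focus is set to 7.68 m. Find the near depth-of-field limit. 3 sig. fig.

Hyperfocal distance H = f²/(N·c) + f = 35²/(9 × 0.012) + 35 = 1225/0.108 + 35 ≈ 11377.6 mm ≈ 11.38 m.
Near limit Dn = s·(H − f)/(H + s − 2f) = 7680 × (11377.6 − 35) / (11377.6 + 7680 − 2 × 35) = 7680 × 11342.6 / 18987.6 ≈ 4587.8 mm ≈ 4.59 m.

4.59 m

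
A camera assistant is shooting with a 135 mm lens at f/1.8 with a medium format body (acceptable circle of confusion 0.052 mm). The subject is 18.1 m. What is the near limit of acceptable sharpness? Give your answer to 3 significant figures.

16.6 m

Hyperfocal distance H = f²/(N·c) + f = 135²/(1.8 × 0.052) + 135 = 18225/0.0936 + 135 ≈ 194846.5 mm ≈ 194.8 m.
Near limit Dn = s·(H − f)/(H + s − 2f) = 18100 × (194846.5 − 135) / (194846.5 + 18100 − 2 × 135) = 18100 × 194711.5 / 212676.5 ≈ 16571 mm ≈ 16.6 m.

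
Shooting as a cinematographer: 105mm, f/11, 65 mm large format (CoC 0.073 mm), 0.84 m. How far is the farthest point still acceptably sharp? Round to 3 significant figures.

0.888 m

Hyperfocal distance H = f²/(N·c) + f = 105²/(11 × 0.073) + 105 = 11025/0.803 + 105 ≈ 13834.8 mm ≈ 13.83 m.
Far limit Df = s·(H − f)/(H − s) = 840 × (13834.8 − 105) / (13834.8 − 840) = 840 × 13729.8 / 12994.8 ≈ 887.51 mm ≈ 0.888 m.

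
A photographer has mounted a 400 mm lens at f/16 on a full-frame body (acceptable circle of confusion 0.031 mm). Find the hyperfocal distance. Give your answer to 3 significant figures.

323 m

Hyperfocal distance H = f²/(N·c) + f = 400²/(16 × 0.031) + 400 = 160000/0.496 + 400 ≈ 322980.6 mm ≈ 323 m.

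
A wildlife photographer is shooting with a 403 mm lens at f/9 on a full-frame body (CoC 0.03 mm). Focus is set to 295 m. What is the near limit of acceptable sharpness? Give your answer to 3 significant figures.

198 m

Hyperfocal distance H = f²/(N·c) + f = 403²/(9 × 0.03) + 403 = 162409/0.27 + 403 ≈ 601917.8 mm ≈ 601.9 m.
Near limit Dn = s·(H − f)/(H + s − 2f) = 295000 × (601917.8 − 403) / (601917.8 + 295000 − 2 × 403) = 295000 × 601514.8 / 896111.8 ≈ 198019 mm ≈ 198 m.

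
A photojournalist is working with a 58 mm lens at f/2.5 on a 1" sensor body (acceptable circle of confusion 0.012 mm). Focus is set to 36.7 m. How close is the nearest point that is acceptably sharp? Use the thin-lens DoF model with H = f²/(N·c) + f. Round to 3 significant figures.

27.7 m

Hyperfocal distance H = f²/(N·c) + f = 58²/(2.5 × 0.012) + 58 = 3364/0.03 + 58 ≈ 112191.3 mm ≈ 112.2 m.
Near limit Dn = s·(H − f)/(H + s − 2f) = 36700 × (112191.3 − 58) / (112191.3 + 36700 − 2 × 58) = 36700 × 112133.3 / 148775.3 ≈ 27661 mm ≈ 27.7 m.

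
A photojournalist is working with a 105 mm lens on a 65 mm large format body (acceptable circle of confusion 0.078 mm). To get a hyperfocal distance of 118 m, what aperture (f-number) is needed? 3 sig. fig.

f/1.20

Rearrange H = f²/(N·c) + f for N: N = f² / ((H − f)·c).
N = 105² / ((118000 − 105) × 0.078) = 11025 / 9196 ≈ 1.20.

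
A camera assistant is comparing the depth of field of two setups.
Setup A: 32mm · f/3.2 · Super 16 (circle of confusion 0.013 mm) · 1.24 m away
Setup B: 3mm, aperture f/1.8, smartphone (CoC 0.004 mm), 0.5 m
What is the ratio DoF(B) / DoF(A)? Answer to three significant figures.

3.87

Setup A: H = 32²/(3.2×0.013) + 32 ≈ 24647.4 mm; DoF = Df − Dn = 1303.99 − 1181.99 ≈ 122.00 mm.
Setup B: H = 3²/(1.8×0.004) + 3 ≈ 1253.0 mm; DoF = Df − Dn = 830.01 − 357.76 ≈ 472.25 mm.
Ratio = 472.25 / 122.00 ≈ 3.87.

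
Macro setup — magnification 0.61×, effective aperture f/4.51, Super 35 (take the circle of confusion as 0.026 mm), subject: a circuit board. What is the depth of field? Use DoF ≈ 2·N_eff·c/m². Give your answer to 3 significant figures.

0.630 mm

At magnification m, DoF ≈ 2·N_eff·c/m² = 2 × 4.51 × 0.026 / 0.61² = 0.2345 / 0.3721 ≈ 0.63 mm.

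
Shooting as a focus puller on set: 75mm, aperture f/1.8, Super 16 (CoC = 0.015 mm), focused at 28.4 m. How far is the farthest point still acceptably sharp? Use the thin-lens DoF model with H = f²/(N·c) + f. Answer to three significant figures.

Hyperfocal distance H = f²/(N·c) + f = 75²/(1.8 × 0.015) + 75 = 5625/0.027 + 75 ≈ 208408.3 mm ≈ 208.4 m.
Far limit Df = s·(H − f)/(H − s) = 28400 × (208408.3 − 75) / (208408.3 − 28400) = 28400 × 208333.3 / 180008.3 ≈ 32869 mm ≈ 32.9 m.

32.9 m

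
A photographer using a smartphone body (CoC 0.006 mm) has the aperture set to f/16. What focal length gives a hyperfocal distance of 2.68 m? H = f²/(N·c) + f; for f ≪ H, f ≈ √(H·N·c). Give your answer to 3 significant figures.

16.0 mm

From H = f²/(N·c) + f, with f ≪ H: f ≈ √(H·N·c) = √(2680 × 16 × 0.006) = √257.28 ≈ 16.04 mm.
The +f correction barely moves this — solving exactly, f² + N·c·f − N·c·H = 0 ⇒ f = (−N·c + √((N·c)² + 4·N·c·H))/2 = (−0.096 + √1029.1)/2 ≈ 15.992 mm, so f ≈ 16.0 mm.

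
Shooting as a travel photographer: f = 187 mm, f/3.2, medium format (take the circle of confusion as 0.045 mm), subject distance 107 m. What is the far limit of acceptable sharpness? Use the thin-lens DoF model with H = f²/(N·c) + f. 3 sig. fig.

Hyperfocal distance H = f²/(N·c) + f = 187²/(3.2 × 0.045) + 187 = 34969/0.144 + 187 ≈ 243027.3 mm ≈ 243.0 m.
Far limit Df = s·(H − f)/(H − s) = 107000 × (243027.3 − 187) / (243027.3 − 107000) = 107000 × 242840.3 / 136027.3 ≈ 191020 mm ≈ 191 m.

191 m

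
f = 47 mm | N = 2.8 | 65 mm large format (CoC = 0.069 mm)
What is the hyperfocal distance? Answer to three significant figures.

Hyperfocal distance H = f²/(N·c) + f = 47²/(2.8 × 0.069) + 47 = 2209/0.1932 + 47 ≈ 11480.7 mm ≈ 11.5 m.

11.5 m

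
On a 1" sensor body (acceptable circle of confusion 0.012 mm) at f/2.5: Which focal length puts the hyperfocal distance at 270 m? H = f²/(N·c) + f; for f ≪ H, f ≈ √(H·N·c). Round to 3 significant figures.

From H = f²/(N·c) + f, with f ≪ H: f ≈ √(H·N·c) = √(270000 × 2.5 × 0.012) = √8100.0 ≈ 90.00 mm.
The +f correction barely moves this — solving exactly, f² + N·c·f − N·c·H = 0 ⇒ f = (−N·c + √((N·c)² + 4·N·c·H))/2 = (−0.03 + √32400)/2 ≈ 89.985 mm, so f ≈ 90.0 mm.

90.0 mm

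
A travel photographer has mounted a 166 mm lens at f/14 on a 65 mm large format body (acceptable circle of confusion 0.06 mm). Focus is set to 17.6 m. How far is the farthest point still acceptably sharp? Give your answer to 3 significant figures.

37.6 m

Hyperfocal distance H = f²/(N·c) + f = 166²/(14 × 0.06) + 166 = 27556/0.84 + 166 ≈ 32970.8 mm ≈ 32.97 m.
Far limit Df = s·(H − f)/(H − s) = 17600 × (32970.8 − 166) / (32970.8 − 17600) = 17600 × 32804.8 / 15370.8 ≈ 37562 mm ≈ 37.6 m.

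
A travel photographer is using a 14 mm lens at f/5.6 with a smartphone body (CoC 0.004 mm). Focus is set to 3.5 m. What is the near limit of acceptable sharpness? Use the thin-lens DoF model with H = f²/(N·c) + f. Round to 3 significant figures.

2.50 m

Hyperfocal distance H = f²/(N·c) + f = 14²/(5.6 × 0.004) + 14 = 196/0.0224 + 14 ≈ 8764.0 mm ≈ 8.764 m.
Near limit Dn = s·(H − f)/(H + s − 2f) = 3500 × (8764.0 − 14) / (8764.0 + 3500 − 2 × 14) = 3500 × 8750.0 / 12236.0 ≈ 2502.9 mm ≈ 2.50 m.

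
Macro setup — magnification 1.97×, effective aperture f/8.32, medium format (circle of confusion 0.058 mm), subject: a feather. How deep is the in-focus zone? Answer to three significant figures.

0.249 mm

At magnification m, DoF ≈ 2·N_eff·c/m² = 2 × 8.32 × 0.058 / 1.97² = 0.9651 / 3.881 ≈ 0.249 mm.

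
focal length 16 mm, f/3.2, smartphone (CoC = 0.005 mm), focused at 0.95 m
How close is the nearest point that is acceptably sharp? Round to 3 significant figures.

0.898 m

Hyperfocal distance H = f²/(N·c) + f = 16²/(3.2 × 0.005) + 16 = 256/0.016 + 16 ≈ 16016.0 mm ≈ 16.02 m.
Near limit Dn = s·(H − f)/(H + s − 2f) = 950 × (16016.0 − 16) / (16016.0 + 950 − 2 × 16) = 950 × 16000.0 / 16934.0 ≈ 897.60 mm ≈ 0.898 m.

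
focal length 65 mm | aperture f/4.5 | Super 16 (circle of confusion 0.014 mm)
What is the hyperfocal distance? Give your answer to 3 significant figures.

67.1 m

Hyperfocal distance H = f²/(N·c) + f = 65²/(4.5 × 0.014) + 65 = 4225/0.063 + 65 ≈ 67128.5 mm ≈ 67.1 m.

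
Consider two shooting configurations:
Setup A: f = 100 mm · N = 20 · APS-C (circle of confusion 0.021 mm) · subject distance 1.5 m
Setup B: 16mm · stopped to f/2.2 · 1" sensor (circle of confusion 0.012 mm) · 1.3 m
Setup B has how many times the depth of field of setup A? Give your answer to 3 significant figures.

Setup A: H = 100²/(20×0.021) + 100 ≈ 23909.5 mm; DoF = Df − Dn = 1593.71 − 1416.70 ≈ 177.01 mm.
Setup B: H = 16²/(2.2×0.012) + 16 ≈ 9713.0 mm; DoF = Df − Dn = 1498.41 − 1147.99 ≈ 350.42 mm.
Ratio = 350.42 / 177.01 ≈ 1.98.

1.98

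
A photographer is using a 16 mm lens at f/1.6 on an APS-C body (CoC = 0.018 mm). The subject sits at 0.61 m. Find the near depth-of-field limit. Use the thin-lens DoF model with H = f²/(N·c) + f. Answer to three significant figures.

Hyperfocal distance H = f²/(N·c) + f = 16²/(1.6 × 0.018) + 16 = 256/0.0288 + 16 ≈ 8904.9 mm ≈ 8.905 m.
Near limit Dn = s·(H − f)/(H + s − 2f) = 610 × (8904.9 − 16) / (8904.9 + 610 − 2 × 16) = 610 × 8888.9 / 9482.9 ≈ 571.79 mm ≈ 0.572 m.

0.572 m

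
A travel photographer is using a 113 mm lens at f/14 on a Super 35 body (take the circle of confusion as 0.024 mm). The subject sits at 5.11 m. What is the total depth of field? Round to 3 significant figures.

1.37 m

Hyperfocal distance H = f²/(N·c) + f = 113²/(14 × 0.024) + 113 = 12769/0.336 + 113 ≈ 38116.0 mm ≈ 38.12 m.
Near limit Dn = s·(H − f)/(H + s − 2f) = 5110 × (38116.0 − 113) / (38116.0 + 5110 − 2 × 113) = 5110 × 38003.0 / 43000.0 ≈ 4516.2 mm.
Far limit Df = s·(H − f)/(H − s) = 5110 × (38116.0 − 113) / (38116.0 − 5110) = 5110 × 38003.0 / 33006.0 ≈ 5883.6 mm.
Depth of field = Df − Dn = 5883.6 − 4516.2 ≈ 1367.4 mm ≈ 1.37 m.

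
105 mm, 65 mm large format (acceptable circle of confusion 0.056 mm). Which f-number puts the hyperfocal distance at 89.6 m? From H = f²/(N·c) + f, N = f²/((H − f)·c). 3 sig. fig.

f/2.20

Rearrange H = f²/(N·c) + f for N: N = f² / ((H − f)·c).
N = 105² / ((89600 − 105) × 0.056) = 11025 / 5012 ≈ 2.20.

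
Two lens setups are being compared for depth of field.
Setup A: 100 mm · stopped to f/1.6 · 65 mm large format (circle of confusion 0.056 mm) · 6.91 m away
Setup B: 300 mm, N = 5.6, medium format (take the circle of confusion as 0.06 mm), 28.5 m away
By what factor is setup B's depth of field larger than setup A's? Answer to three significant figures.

7.17

Setup A: H = 100²/(1.6×0.056) + 100 ≈ 111707.1 mm; DoF = Df − Dn = 7359.03 − 6512.62 ≈ 846.41 mm.
Setup B: H = 300²/(5.6×0.06) + 300 ≈ 268157.1 mm; DoF = Df − Dn = 31853.5 − 25785.3 ≈ 6068.2 mm.
Ratio = 6068.2 / 846.41 ≈ 7.17.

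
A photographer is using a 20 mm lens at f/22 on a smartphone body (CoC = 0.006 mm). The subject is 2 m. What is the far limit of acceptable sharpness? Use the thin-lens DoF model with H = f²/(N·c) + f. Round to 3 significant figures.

Hyperfocal distance H = f²/(N·c) + f = 20²/(22 × 0.006) + 20 = 400/0.132 + 20 ≈ 3050.3 mm ≈ 3.050 m.
Far limit Df = s·(H − f)/(H − s) = 2000 × (3050.3 − 20) / (3050.3 − 2000) = 2000 × 3030.3 / 1050.3 ≈ 5770.3 mm ≈ 5.77 m.

5.77 m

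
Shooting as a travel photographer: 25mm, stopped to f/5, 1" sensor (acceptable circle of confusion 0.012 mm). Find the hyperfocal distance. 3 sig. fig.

10.4 m

Hyperfocal distance H = f²/(N·c) + f = 25²/(5 × 0.012) + 25 = 625/0.06 + 25 ≈ 10441.7 mm ≈ 10.4 m.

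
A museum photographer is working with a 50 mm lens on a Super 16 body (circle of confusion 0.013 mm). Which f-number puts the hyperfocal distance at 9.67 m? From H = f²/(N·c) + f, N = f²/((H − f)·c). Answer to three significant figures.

Rearrange H = f²/(N·c) + f for N: N = f² / ((H − f)·c).
N = 50² / ((9670 − 50) × 0.013) = 2500 / 125.1 ≈ 20.

f/20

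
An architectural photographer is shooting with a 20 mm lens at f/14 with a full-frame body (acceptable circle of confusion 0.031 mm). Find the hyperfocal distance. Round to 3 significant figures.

0.942 m

Hyperfocal distance H = f²/(N·c) + f = 20²/(14 × 0.031) + 20 = 400/0.434 + 20 ≈ 941.7 mm ≈ 0.942 m.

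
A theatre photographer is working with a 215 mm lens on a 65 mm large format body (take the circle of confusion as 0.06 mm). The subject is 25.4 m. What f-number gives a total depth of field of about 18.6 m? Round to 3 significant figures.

Write h = H − f = f²/(N·c). The thin-lens limits are Dn = s·h/(h + (s−f)) and Df = s·h/(h − (s−f)), so DoF = Df − Dn = 2·s·(s−f)·h / (h² − (s−f)²).
That is a quadratic in h: DoF·h² − 2·s·(s−f)·h − DoF·(s−f)² = 0 ⇒ h = (s−f)·(s + √(s² + DoF²)) / DoF = 25185 × (25400 + √(25400² + 18600²)) / 18600 = 25185 × (25400 + 31482.1) / 18600 ≈ 77020 mm.
Then N = f²/(c·h) = 215² / (0.06 × 77020) = 46225 / 4621.2 ≈ 10.

f/10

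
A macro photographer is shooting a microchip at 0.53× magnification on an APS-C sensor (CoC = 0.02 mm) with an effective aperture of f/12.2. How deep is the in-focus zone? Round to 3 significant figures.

At magnification m, DoF ≈ 2·N_eff·c/m² = 2 × 12.2 × 0.02 / 0.53² = 0.488 / 0.2809 ≈ 1.74 mm.

1.74 mm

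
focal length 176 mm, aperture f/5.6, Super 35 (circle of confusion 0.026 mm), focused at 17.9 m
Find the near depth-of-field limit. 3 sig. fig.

Hyperfocal distance H = f²/(N·c) + f = 176²/(5.6 × 0.026) + 176 = 30976/0.1456 + 176 ≈ 212923.3 mm ≈ 212.9 m.
Near limit Dn = s·(H − f)/(H + s − 2f) = 17900 × (212923.3 − 176) / (212923.3 + 17900 − 2 × 176) = 17900 × 212747.3 / 230471.3 ≈ 16523 mm ≈ 16.5 m.

16.5 m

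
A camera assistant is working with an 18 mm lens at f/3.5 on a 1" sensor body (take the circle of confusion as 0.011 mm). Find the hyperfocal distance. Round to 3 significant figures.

8.43 m

Hyperfocal distance H = f²/(N·c) + f = 18²/(3.5 × 0.011) + 18 = 324/0.0385 + 18 ≈ 8433.6 mm ≈ 8.43 m.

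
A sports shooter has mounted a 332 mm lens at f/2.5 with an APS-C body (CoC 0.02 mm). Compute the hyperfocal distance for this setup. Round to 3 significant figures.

2200 m

Hyperfocal distance H = f²/(N·c) + f = 332²/(2.5 × 0.02) + 332 = 110224/0.05 + 332 ≈ 2204812.0 mm ≈ 2200 m.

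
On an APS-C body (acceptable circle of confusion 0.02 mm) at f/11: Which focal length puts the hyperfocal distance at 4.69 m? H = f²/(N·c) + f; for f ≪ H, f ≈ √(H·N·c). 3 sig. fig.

32.0 mm

From H = f²/(N·c) + f, with f ≪ H: f ≈ √(H·N·c) = √(4690 × 11 × 0.02) = √1031.8 ≈ 32.12 mm.
Exact: f² + N·c·f − N·c·H = 0 ⇒ f = (−N·c + √((N·c)² + 4·N·c·H))/2 = (−0.22 + √4127.2)/2 ≈ 32.012 mm ≈ 32.0 mm.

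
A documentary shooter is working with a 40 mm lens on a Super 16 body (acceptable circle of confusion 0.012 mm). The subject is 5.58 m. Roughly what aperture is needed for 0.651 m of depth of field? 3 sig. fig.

Write h = H − f = f²/(N·c). The thin-lens limits are Dn = s·h/(h + (s−f)) and Df = s·h/(h − (s−f)), so DoF = Df − Dn = 2·s·(s−f)·h / (h² − (s−f)²).
That is a quadratic in h: DoF·h² − 2·s·(s−f)·h − DoF·(s−f)² = 0 ⇒ h = (s−f)·(s + √(s² + DoF²)) / DoF = 5540 × (5580 + √(5580² + 651²)) / 651 = 5540 × (5580 + 5617.85) / 651 ≈ 95294 mm.
Then N = f²/(c·h) = 40² / (0.012 × 95294) = 1600 / 1143.5 ≈ 1.40.

f/1.40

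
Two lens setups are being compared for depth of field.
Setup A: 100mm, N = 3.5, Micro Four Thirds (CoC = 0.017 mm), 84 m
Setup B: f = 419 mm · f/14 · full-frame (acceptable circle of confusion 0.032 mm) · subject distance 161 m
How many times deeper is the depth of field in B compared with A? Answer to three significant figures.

Setup A: H = 100²/(3.5×0.017) + 100 ≈ 168167.2 mm; DoF = Df − Dn = 167733 − 56030 ≈ 111703 mm.
Setup B: H = 419²/(14×0.032) + 419 ≈ 392296.2 mm; DoF = Df − Dn = 272777 − 114203 ≈ 158574 mm.
Ratio = 158574 / 111703 ≈ 1.42.

1.42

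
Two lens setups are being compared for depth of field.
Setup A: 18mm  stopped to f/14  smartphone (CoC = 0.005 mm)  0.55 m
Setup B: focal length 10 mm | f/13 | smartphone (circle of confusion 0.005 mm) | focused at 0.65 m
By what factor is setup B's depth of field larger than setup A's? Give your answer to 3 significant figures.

5.10

Setup A: H = 18²/(14×0.005) + 18 ≈ 4646.6 mm; DoF = Df − Dn = 621.43 − 493.30 ≈ 128.13 mm.
Setup B: H = 10²/(13×0.005) + 10 ≈ 1548.5 mm; DoF = Df − Dn = 1113.01 − 459.04 ≈ 653.97 mm.
Ratio = 653.97 / 128.13 ≈ 5.10.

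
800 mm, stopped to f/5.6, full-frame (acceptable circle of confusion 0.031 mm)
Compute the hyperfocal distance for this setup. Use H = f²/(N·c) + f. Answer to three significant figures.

Hyperfocal distance H = f²/(N·c) + f = 800²/(5.6 × 0.031) + 800 = 640000/0.1736 + 800 ≈ 3687435.9 mm ≈ 3690 m.

3690 m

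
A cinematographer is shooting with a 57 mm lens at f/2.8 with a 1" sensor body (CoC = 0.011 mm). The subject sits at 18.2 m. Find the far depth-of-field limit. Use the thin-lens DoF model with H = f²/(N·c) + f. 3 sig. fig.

Hyperfocal distance H = f²/(N·c) + f = 57²/(2.8 × 0.011) + 57 = 3249/0.0308 + 57 ≈ 105544.0 mm ≈ 105.5 m.
Far limit Df = s·(H − f)/(H − s) = 18200 × (105544.0 − 57) / (105544.0 − 18200) = 18200 × 105487.0 / 87344.0 ≈ 21980 mm ≈ 22.0 m.

22.0 m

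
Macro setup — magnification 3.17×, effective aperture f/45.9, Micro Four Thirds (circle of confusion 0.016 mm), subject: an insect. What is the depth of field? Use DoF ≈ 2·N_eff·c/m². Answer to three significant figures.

At magnification m, DoF ≈ 2·N_eff·c/m² = 2 × 45.9 × 0.016 / 3.17² = 1.469 / 10.05 ≈ 0.146 mm.

0.146 mm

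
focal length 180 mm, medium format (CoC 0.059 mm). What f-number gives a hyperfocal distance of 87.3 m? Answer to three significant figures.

Rearrange H = f²/(N·c) + f for N: N = f² / ((H − f)·c).
N = 180² / ((87300 − 180) × 0.059) = 32400 / 5140 ≈ 6.30.

f/6.30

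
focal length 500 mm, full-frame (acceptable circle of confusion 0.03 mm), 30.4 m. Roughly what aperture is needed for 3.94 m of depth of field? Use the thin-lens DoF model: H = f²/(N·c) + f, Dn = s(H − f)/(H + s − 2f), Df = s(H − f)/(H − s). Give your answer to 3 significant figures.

Write h = H − f = f²/(N·c). The thin-lens limits are Dn = s·h/(h + (s−f)) and Df = s·h/(h − (s−f)), so DoF = Df − Dn = 2·s·(s−f)·h / (h² − (s−f)²).
That is a quadratic in h: DoF·h² − 2·s·(s−f)·h − DoF·(s−f)² = 0 ⇒ h = (s−f)·(s + √(s² + DoF²)) / DoF = 29900 × (30400 + √(30400² + 3940²)) / 3940 = 29900 × (30400 + 30654.3) / 3940 ≈ 463331 mm.
Then N = f²/(c·h) = 500² / (0.03 × 463331) = 250000 / 13900 ≈ 18.

f/18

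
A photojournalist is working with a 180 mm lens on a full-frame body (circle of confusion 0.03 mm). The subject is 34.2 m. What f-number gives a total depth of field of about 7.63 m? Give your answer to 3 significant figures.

f/3.50

Write h = H − f = f²/(N·c). The thin-lens limits are Dn = s·h/(h + (s−f)) and Df = s·h/(h − (s−f)), so DoF = Df − Dn = 2·s·(s−f)·h / (h² − (s−f)²).
That is a quadratic in h: DoF·h² − 2·s·(s−f)·h − DoF·(s−f)² = 0 ⇒ h = (s−f)·(s + √(s² + DoF²)) / DoF = 34020 × (34200 + √(34200² + 7630²)) / 7630 = 34020 × (34200 + 35040.8) / 7630 ≈ 308725 mm.
Then N = f²/(c·h) = 180² / (0.03 × 308725) = 32400 / 9261.7 ≈ 3.50.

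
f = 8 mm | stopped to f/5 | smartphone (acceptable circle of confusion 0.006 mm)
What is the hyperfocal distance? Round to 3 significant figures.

2.14 m

Hyperfocal distance H = f²/(N·c) + f = 8²/(5 × 0.006) + 8 = 64/0.03 + 8 ≈ 2141.3 mm ≈ 2.14 m.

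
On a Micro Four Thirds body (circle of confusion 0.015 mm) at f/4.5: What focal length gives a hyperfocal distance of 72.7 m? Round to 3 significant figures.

From H = f²/(N·c) + f, with f ≪ H: f ≈ √(H·N·c) = √(72700 × 4.5 × 0.015) = √4907.2 ≈ 70.05 mm.
Exact: f² + N·c·f − N·c·H = 0 ⇒ f = (−N·c + √((N·c)² + 4·N·c·H))/2 = (−0.0675 + √19629)/2 ≈ 70.018 mm ≈ 70.0 mm.

70.0 mm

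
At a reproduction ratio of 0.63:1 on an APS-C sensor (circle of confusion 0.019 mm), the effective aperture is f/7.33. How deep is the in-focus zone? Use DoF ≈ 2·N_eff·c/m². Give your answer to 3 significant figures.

0.702 mm

At magnification m, DoF ≈ 2·N_eff·c/m² = 2 × 7.33 × 0.019 / 0.63² = 0.2785 / 0.3969 ≈ 0.702 mm.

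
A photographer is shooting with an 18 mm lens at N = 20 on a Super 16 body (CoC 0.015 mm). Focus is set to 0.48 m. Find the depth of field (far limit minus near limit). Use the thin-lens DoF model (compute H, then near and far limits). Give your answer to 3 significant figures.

Hyperfocal distance H = f²/(N·c) + f = 18²/(20 × 0.015) + 18 = 324/0.3 + 18 ≈ 1098.0 mm ≈ 1.098 m.
Near limit Dn = s·(H − f)/(H + s − 2f) = 480 × (1098.0 − 18) / (1098.0 + 480 − 2 × 18) = 480 × 1080.0 / 1542.0 ≈ 336.19 mm.
Far limit Df = s·(H − f)/(H − s) = 480 × (1098.0 − 18) / (1098.0 − 480) = 480 × 1080.0 / 618.0 ≈ 838.83 mm.
Depth of field = Df − Dn = 838.83 − 336.19 ≈ 502.64 mm ≈ 0.503 m.

0.503 m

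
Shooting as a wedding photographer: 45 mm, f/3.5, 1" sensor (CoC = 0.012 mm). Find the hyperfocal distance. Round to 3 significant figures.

Hyperfocal distance H = f²/(N·c) + f = 45²/(3.5 × 0.012) + 45 = 2025/0.042 + 45 ≈ 48259.3 mm ≈ 48.3 m.

48.3 m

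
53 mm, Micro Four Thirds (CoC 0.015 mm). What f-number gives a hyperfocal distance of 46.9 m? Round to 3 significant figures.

Rearrange H = f²/(N·c) + f for N: N = f² / ((H − f)·c).
N = 53² / ((46900 − 53) × 0.015) = 2809 / 702.7 ≈ 4.

f/4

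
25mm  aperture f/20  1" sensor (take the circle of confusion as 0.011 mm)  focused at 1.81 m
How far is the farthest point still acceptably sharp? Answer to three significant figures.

4.87 m

Hyperfocal distance H = f²/(N·c) + f = 25²/(20 × 0.011) + 25 = 625/0.22 + 25 ≈ 2865.9 mm ≈ 2.866 m.
Far limit Df = s·(H − f)/(H − s) = 1810 × (2865.9 − 25) / (2865.9 − 1810) = 1810 × 2840.9 / 1055.9 ≈ 4869.8 mm ≈ 4.87 m.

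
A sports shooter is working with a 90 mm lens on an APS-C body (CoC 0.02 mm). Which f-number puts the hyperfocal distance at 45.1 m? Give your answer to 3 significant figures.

Rearrange H = f²/(N·c) + f for N: N = f² / ((H − f)·c).
N = 90² / ((45100 − 90) × 0.02) = 8100 / 900.2 ≈ 9.

f/9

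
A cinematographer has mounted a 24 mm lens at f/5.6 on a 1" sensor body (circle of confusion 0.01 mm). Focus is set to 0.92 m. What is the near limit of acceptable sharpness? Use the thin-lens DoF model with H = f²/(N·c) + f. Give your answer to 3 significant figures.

Hyperfocal distance H = f²/(N·c) + f = 24²/(5.6 × 0.01) + 24 = 576/0.056 + 24 ≈ 10309.7 mm ≈ 10.31 m.
Near limit Dn = s·(H − f)/(H + s − 2f) = 920 × (10309.7 − 24) / (10309.7 + 920 − 2 × 24) = 920 × 10285.7 / 11181.7 ≈ 846.28 mm ≈ 0.846 m.

0.846 m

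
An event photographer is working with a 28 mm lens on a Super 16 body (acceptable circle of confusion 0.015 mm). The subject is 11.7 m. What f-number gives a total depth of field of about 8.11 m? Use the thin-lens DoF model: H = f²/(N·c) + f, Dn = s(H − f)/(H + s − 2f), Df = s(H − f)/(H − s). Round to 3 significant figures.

Write h = H − f = f²/(N·c). The thin-lens limits are Dn = s·h/(h + (s−f)) and Df = s·h/(h − (s−f)), so DoF = Df − Dn = 2·s·(s−f)·h / (h² − (s−f)²).
That is a quadratic in h: DoF·h² − 2·s·(s−f)·h − DoF·(s−f)² = 0 ⇒ h = (s−f)·(s + √(s² + DoF²)) / DoF = 11672 × (11700 + √(11700² + 8110²)) / 8110 = 11672 × (11700 + 14235.9) / 8110 ≈ 37327 mm.
Then N = f²/(c·h) = 28² / (0.015 × 37327) = 784 / 559.91 ≈ 1.40.

f/1.40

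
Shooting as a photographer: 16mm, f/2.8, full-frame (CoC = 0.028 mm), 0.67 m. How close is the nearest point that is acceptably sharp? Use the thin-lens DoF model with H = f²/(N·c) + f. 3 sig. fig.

0.558 m

Hyperfocal distance H = f²/(N·c) + f = 16²/(2.8 × 0.028) + 16 = 256/0.0784 + 16 ≈ 3281.3 mm ≈ 3.281 m.
Near limit Dn = s·(H − f)/(H + s − 2f) = 670 × (3281.3 − 16) / (3281.3 + 670 − 2 × 16) = 670 × 3265.3 / 3919.3 ≈ 558.20 mm ≈ 0.558 m.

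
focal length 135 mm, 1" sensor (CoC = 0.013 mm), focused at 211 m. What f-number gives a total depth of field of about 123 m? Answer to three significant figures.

Write h = H − f = f²/(N·c). The thin-lens limits are Dn = s·h/(h + (s−f)) and Df = s·h/(h − (s−f)), so DoF = Df − Dn = 2·s·(s−f)·h / (h² − (s−f)²).
That is a quadratic in h: DoF·h² − 2·s·(s−f)·h − DoF·(s−f)² = 0 ⇒ h = (s−f)·(s + √(s² + DoF²)) / DoF = 210865 × (211000 + √(211000² + 123000²)) / 123000 = 210865 × (211000 + 244233) / 123000 ≈ 780429 mm.
Then N = f²/(c·h) = 135² / (0.013 × 780429) = 18225 / 10146 ≈ 1.80.

f/1.80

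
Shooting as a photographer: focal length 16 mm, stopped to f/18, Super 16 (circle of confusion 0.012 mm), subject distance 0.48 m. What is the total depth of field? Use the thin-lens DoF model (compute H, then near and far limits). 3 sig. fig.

444 mm

Hyperfocal distance H = f²/(N·c) + f = 16²/(18 × 0.012) + 16 = 256/0.216 + 16 ≈ 1201.2 mm ≈ 1.201 m.
Near limit Dn = s·(H − f)/(H + s − 2f) = 480 × (1201.2 − 16) / (1201.2 + 480 − 2 × 16) = 480 × 1185.2 / 1649.2 ≈ 344.95 mm.
Far limit Df = s·(H − f)/(H − s) = 480 × (1201.2 − 16) / (1201.2 − 480) = 480 × 1185.2 / 721.2 ≈ 788.82 mm.
Depth of field = Df − Dn = 788.82 − 344.95 ≈ 443.87 mm.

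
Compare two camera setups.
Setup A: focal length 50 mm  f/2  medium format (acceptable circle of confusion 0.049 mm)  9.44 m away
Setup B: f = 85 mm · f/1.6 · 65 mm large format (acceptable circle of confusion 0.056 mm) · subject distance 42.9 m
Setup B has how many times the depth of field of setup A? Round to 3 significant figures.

Setup A: H = 50²/(2×0.049) + 50 ≈ 25560.2 mm; DoF = Df − Dn = 14938.8 − 6900.1 ≈ 8038.7 mm.
Setup B: H = 85²/(1.6×0.056) + 85 ≈ 80721.2 mm; DoF = Df − Dn = 91464 − 28022 ≈ 63442 mm.
Ratio = 63442 / 8038.7 ≈ 7.89.

7.89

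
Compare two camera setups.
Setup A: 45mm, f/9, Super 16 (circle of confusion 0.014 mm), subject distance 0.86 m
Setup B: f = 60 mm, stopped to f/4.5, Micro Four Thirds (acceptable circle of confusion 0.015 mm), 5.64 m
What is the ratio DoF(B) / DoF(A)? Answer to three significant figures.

13.6

Setup A: H = 45²/(9×0.014) + 45 ≈ 16116.4 mm; DoF = Df − Dn = 905.941 − 818.493 ≈ 87.448 mm.
Setup B: H = 60²/(4.5×0.015) + 60 ≈ 53393.3 mm; DoF = Df − Dn = 6299.0 − 5105.8 ≈ 1193.2 mm.
Ratio = 1193.2 / 87.448 ≈ 13.6.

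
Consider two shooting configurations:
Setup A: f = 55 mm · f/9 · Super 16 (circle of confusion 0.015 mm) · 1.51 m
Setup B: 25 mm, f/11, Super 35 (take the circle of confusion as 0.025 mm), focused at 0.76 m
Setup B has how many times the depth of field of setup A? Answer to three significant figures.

2.79

Setup A: H = 55²/(9×0.015) + 55 ≈ 22462.4 mm; DoF = Df − Dn = 1614.86 − 1417.93 ≈ 196.93 mm.
Setup B: H = 25²/(11×0.025) + 25 ≈ 2297.7 mm; DoF = Df − Dn = 1123.26 − 574.28 ≈ 548.98 mm.
Ratio = 548.98 / 196.93 ≈ 2.79.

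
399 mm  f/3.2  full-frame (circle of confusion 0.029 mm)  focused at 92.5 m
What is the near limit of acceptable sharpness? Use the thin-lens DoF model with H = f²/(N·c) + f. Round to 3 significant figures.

87.8 m

Hyperfocal distance H = f²/(N·c) + f = 399²/(3.2 × 0.029) + 399 = 159201/0.0928 + 399 ≈ 1715927.0 mm ≈ 1716 m.
Near limit Dn = s·(H − f)/(H + s − 2f) = 92500 × (1715927.0 − 399) / (1715927.0 + 92500 − 2 × 399) = 92500 × 1715528.0 / 1807629.0 ≈ 87787 mm ≈ 87.8 m.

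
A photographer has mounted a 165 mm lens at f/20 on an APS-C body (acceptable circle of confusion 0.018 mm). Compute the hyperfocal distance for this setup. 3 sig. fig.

75.8 m

Hyperfocal distance H = f²/(N·c) + f = 165²/(20 × 0.018) + 165 = 27225/0.36 + 165 ≈ 75790.0 mm ≈ 75.8 m.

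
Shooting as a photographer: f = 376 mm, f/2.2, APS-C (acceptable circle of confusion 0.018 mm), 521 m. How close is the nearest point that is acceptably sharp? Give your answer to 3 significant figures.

455 m

Hyperfocal distance H = f²/(N·c) + f = 376²/(2.2 × 0.018) + 376 = 141376/0.0396 + 376 ≈ 3570477.0 mm ≈ 3570 m.
Near limit Dn = s·(H − f)/(H + s − 2f) = 521000 × (3570477.0 − 376) / (3570477.0 + 521000 − 2 × 376) = 521000 × 3570101.0 / 4090725.0 ≈ 454693 mm ≈ 455 m.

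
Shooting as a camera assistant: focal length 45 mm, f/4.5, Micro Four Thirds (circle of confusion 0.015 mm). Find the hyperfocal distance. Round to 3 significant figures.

Hyperfocal distance H = f²/(N·c) + f = 45²/(4.5 × 0.015) + 45 = 2025/0.0675 + 45 ≈ 30045.0 mm ≈ 30.0 m.

30.0 m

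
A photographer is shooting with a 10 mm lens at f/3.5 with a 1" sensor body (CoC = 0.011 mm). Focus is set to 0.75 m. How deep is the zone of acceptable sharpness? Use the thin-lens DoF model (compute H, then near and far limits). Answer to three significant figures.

465 mm

Hyperfocal distance H = f²/(N·c) + f = 10²/(3.5 × 0.011) + 10 = 100/0.0385 + 10 ≈ 2607.4 mm ≈ 2.607 m.
Near limit Dn = s·(H − f)/(H + s − 2f) = 750 × (2607.4 − 10) / (2607.4 + 750 − 2 × 10) = 750 × 2597.4 / 3337.4 ≈ 583.70 mm.
Far limit Df = s·(H − f)/(H − s) = 750 × (2607.4 − 10) / (2607.4 − 750) = 750 × 2597.4 / 1857.4 ≈ 1048.80 mm.
Depth of field = Df − Dn = 1048.80 − 583.70 ≈ 465.10 mm.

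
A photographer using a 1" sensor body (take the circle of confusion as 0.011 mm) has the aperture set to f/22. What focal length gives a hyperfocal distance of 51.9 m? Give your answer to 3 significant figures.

112 mm

From H = f²/(N·c) + f, with f ≪ H: f ≈ √(H·N·c) = √(51900 × 22 × 0.011) = √12560 ≈ 112.1 mm.
The +f correction barely moves this — solving exactly, f² + N·c·f − N·c·H = 0 ⇒ f = (−N·c + √((N·c)² + 4·N·c·H))/2 = (−0.242 + √50239)/2 ≈ 111.95 mm, so f ≈ 112 mm.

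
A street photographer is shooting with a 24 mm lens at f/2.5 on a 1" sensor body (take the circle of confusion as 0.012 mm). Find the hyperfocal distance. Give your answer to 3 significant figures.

Hyperfocal distance H = f²/(N·c) + f = 24²/(2.5 × 0.012) + 24 = 576/0.03 + 24 ≈ 19224.0 mm ≈ 19.2 m.

19.2 m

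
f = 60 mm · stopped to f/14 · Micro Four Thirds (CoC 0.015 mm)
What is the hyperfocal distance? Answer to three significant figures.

17.2 m

Hyperfocal distance H = f²/(N·c) + f = 60²/(14 × 0.015) + 60 = 3600/0.21 + 60 ≈ 17202.9 mm ≈ 17.2 m.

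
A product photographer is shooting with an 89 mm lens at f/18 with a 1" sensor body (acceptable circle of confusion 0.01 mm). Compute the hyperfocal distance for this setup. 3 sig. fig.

44.1 m

Hyperfocal distance H = f²/(N·c) + f = 89²/(18 × 0.01) + 89 = 7921/0.18 + 89 ≈ 44094.6 mm ≈ 44.1 m.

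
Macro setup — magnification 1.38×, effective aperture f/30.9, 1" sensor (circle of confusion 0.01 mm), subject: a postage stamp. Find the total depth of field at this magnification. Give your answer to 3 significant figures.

0.325 mm

At magnification m, DoF ≈ 2·N_eff·c/m² = 2 × 30.9 × 0.01 / 1.38² = 0.618 / 1.904 ≈ 0.325 mm.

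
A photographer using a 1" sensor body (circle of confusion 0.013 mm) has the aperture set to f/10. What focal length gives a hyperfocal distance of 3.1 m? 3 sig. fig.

From H = f²/(N·c) + f, with f ≪ H: f ≈ √(H·N·c) = √(3100 × 10 × 0.013) = √403.00 ≈ 20.07 mm.
Exact: f² + N·c·f − N·c·H = 0 ⇒ f = (−N·c + √((N·c)² + 4·N·c·H))/2 = (−0.13 + √1612.0)/2 ≈ 20.010 mm ≈ 20.0 mm.

20.0 mm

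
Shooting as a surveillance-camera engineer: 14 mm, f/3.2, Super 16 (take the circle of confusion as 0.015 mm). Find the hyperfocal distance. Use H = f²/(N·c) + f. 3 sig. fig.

4.10 m

Hyperfocal distance H = f²/(N·c) + f = 14²/(3.2 × 0.015) + 14 = 196/0.048 + 14 ≈ 4097.3 mm ≈ 4.10 m.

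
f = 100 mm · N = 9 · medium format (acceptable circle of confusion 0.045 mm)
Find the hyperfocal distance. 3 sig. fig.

24.8 m

Hyperfocal distance H = f²/(N·c) + f = 100²/(9 × 0.045) + 100 = 10000/0.405 + 100 ≈ 24791.4 mm ≈ 24.8 m.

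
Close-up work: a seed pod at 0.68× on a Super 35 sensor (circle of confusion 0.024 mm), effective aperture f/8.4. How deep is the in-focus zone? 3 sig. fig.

0.872 mm

At magnification m, DoF ≈ 2·N_eff·c/m² = 2 × 8.4 × 0.024 / 0.68² = 0.4032 / 0.4624 ≈ 0.872 mm.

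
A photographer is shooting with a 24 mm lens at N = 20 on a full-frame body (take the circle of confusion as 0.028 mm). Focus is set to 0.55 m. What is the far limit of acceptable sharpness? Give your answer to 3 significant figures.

Hyperfocal distance H = f²/(N·c) + f = 24²/(20 × 0.028) + 24 = 576/0.56 + 24 ≈ 1052.6 mm ≈ 1.053 m.
Far limit Df = s·(H − f)/(H − s) = 550 × (1052.6 − 24) / (1052.6 − 550) = 550 × 1028.6 / 502.6 ≈ 1125.6 mm ≈ 1.13 m.

1.13 m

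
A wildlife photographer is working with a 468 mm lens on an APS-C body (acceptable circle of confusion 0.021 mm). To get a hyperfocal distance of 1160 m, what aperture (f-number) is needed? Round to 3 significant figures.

Rearrange H = f²/(N·c) + f for N: N = f² / ((H − f)·c).
N = 468² / ((1160000 − 468) × 0.021) = 219024 / 24350 ≈ 8.99.

f/8.99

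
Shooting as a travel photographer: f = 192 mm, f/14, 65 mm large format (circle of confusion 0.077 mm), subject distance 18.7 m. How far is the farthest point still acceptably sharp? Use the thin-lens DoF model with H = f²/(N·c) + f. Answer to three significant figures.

Hyperfocal distance H = f²/(N·c) + f = 192²/(14 × 0.077) + 192 = 36864/1.078 + 192 ≈ 34388.7 mm ≈ 34.39 m.
Far limit Df = s·(H − f)/(H − s) = 18700 × (34388.7 − 192) / (34388.7 − 18700) = 18700 × 34196.7 / 15688.7 ≈ 40760 mm ≈ 40.8 m.

40.8 m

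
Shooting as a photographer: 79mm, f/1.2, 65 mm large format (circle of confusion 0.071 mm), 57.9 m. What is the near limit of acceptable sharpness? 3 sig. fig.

Hyperfocal distance H = f²/(N·c) + f = 79²/(1.2 × 0.071) + 79 = 6241/0.0852 + 79 ≈ 73330.2 mm ≈ 73.33 m.
Near limit Dn = s·(H − f)/(H + s − 2f) = 57900 × (73330.2 − 79) / (73330.2 + 57900 − 2 × 79) = 57900 × 73251.2 / 131072.2 ≈ 32358 mm ≈ 32.4 m.

32.4 m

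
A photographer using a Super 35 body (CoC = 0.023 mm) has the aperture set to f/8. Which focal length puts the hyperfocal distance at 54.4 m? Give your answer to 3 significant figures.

From H = f²/(N·c) + f, with f ≪ H: f ≈ √(H·N·c) = √(54400 × 8 × 0.023) = √10010 ≈ 100.0 mm.
The +f correction barely moves this — solving exactly, f² + N·c·f − N·c·H = 0 ⇒ f = (−N·c + √((N·c)² + 4·N·c·H))/2 = (−0.184 + √40038)/2 ≈ 99.956 mm, so f ≈ 100 mm.

100 mm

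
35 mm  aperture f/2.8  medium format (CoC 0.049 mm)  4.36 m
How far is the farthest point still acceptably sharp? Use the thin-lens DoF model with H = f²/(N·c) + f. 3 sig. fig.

8.46 m

Hyperfocal distance H = f²/(N·c) + f = 35²/(2.8 × 0.049) + 35 = 1225/0.1372 + 35 ≈ 8963.6 mm ≈ 8.964 m.
Far limit Df = s·(H − f)/(H − s) = 4360 × (8963.6 − 35) / (8963.6 − 4360) = 4360 × 8928.6 / 4603.6 ≈ 8456.2 mm ≈ 8.46 m.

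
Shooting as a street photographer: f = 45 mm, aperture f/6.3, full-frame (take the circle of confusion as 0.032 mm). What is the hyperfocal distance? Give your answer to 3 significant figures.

10.1 m

Hyperfocal distance H = f²/(N·c) + f = 45²/(6.3 × 0.032) + 45 = 2025/0.2016 + 45 ≈ 10089.6 mm ≈ 10.1 m.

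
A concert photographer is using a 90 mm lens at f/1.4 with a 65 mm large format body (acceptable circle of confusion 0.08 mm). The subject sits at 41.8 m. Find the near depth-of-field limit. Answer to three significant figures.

Hyperfocal distance H = f²/(N·c) + f = 90²/(1.4 × 0.08) + 90 = 8100/0.112 + 90 ≈ 72411.4 mm ≈ 72.41 m.
Near limit Dn = s·(H − f)/(H + s − 2f) = 41800 × (72411.4 − 90) / (72411.4 + 41800 − 2 × 90) = 41800 × 72321.4 / 114031.4 ≈ 26511 mm ≈ 26.5 m.

26.5 m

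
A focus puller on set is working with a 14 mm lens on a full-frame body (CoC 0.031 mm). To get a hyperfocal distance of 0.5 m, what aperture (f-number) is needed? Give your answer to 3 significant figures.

f/13

Rearrange H = f²/(N·c) + f for N: N = f² / ((H − f)·c).
N = 14² / ((500 − 14) × 0.031) = 196 / 15.07 ≈ 13.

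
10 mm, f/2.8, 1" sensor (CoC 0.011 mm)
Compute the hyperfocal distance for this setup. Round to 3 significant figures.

3.26 m

Hyperfocal distance H = f²/(N·c) + f = 10²/(2.8 × 0.011) + 10 = 100/0.0308 + 10 ≈ 3256.8 mm ≈ 3.26 m.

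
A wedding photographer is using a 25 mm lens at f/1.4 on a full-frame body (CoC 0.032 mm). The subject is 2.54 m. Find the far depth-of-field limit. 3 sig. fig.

Hyperfocal distance H = f²/(N·c) + f = 25²/(1.4 × 0.032) + 25 = 625/0.0448 + 25 ≈ 13975.9 mm ≈ 13.98 m.
Far limit Df = s·(H − f)/(H − s) = 2540 × (13975.9 − 25) / (13975.9 − 2540) = 2540 × 13950.9 / 11435.9 ≈ 3098.6 mm ≈ 3.10 m.

3.10 m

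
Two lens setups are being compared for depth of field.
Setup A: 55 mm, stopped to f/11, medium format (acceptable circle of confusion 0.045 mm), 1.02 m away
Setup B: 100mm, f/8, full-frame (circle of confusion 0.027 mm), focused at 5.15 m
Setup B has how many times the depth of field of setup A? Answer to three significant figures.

Setup A: H = 55²/(11×0.045) + 55 ≈ 6166.1 mm; DoF = Df − Dn = 1211.27 − 880.90 ≈ 330.37 mm.
Setup B: H = 100²/(8×0.027) + 100 ≈ 46396.3 mm; DoF = Df − Dn = 5780.5 − 4643.5 ≈ 1137.0 mm.
Ratio = 1137.0 / 330.37 ≈ 3.44.

3.44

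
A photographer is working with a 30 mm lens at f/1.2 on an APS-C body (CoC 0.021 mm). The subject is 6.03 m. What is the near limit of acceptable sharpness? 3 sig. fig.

5.16 m

Hyperfocal distance H = f²/(N·c) + f = 30²/(1.2 × 0.021) + 30 = 900/0.0252 + 30 ≈ 35744.3 mm ≈ 35.74 m.
Near limit Dn = s·(H − f)/(H + s − 2f) = 6030 × (35744.3 − 30) / (35744.3 + 6030 − 2 × 30) = 6030 × 35714.3 / 41714.3 ≈ 5162.7 mm ≈ 5.16 m.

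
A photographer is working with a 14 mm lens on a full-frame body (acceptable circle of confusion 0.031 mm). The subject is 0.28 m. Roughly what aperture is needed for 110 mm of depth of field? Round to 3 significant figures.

Write h = H − f = f²/(N·c). The thin-lens limits are Dn = s·h/(h + (s−f)) and Df = s·h/(h − (s−f)), so DoF = Df − Dn = 2·s·(s−f)·h / (h² − (s−f)²).
That is a quadratic in h: DoF·h² − 2·s·(s−f)·h − DoF·(s−f)² = 0 ⇒ h = (s−f)·(s + √(s² + DoF²)) / DoF = 266 × (280 + √(280² + 110²)) / 110 = 266 × (280 + 300.832) / 110 ≈ 1404.6 mm.
Then N = f²/(c·h) = 14² / (0.031 × 1404.6) = 196 / 43.541 ≈ 4.50.

f/4.50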